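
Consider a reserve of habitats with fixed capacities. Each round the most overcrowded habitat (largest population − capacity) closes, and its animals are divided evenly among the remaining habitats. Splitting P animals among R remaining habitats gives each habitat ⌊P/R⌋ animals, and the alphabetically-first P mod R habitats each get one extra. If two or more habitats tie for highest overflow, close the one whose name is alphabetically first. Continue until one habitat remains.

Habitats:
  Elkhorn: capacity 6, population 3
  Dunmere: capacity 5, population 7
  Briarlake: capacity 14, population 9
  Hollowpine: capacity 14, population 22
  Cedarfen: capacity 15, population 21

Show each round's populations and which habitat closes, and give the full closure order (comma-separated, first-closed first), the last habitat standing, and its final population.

Closure order: Hollowpine, Cedarfen, Dunmere, Briarlake
Last habitat: Elkhorn with 62 animals

Round 1: Briarlake=9 Cedarfen=21 Dunmere=7 Elkhorn=3 Hollowpine=22 → close Hollowpine (overflow 8)
  22÷4 = 5 each, +1 to first 2
Round 2: Briarlake=15 Cedarfen=27 Dunmere=12 Elkhorn=8 → close Cedarfen (overflow 12)
  27÷3 = 9 each, +1 to first 0
Round 3: Briarlake=24 Dunmere=21 Elkhorn=17 → close Dunmere (overflow 16)
  21÷2 = 10 each, +1 to first 1
Round 4: Briarlake=35 Elkhorn=27 → close Briarlake (overflow 21)
  35÷1 = 35 each, +1 to first 0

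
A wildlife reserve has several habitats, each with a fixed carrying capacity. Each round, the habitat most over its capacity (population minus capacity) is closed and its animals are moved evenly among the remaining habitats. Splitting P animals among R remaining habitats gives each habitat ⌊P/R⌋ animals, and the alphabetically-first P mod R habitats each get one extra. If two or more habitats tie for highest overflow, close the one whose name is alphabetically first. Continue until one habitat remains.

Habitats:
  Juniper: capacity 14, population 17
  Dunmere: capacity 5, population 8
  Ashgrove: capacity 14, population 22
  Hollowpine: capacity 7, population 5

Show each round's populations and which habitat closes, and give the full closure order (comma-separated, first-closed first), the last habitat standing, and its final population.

Round 1: Ashgrove=22 Dunmere=8 Hollowpine=5 Juniper=17 → close Ashgrove (overflow 8)
  22÷3 = 7 each, +1 to first 1
Round 2: Dunmere=16 Hollowpine=12 Juniper=24 → close Dunmere (overflow 11)
  16÷2 = 8 each, +1 to first 0
Round 3: Hollowpine=20 Juniper=32 → close Juniper (overflow 18)
  32÷1 = 32 each, +1 to first 0

Closure order: Ashgrove, Dunmere, Juniper
Last habitat: Hollowpine with 52 animals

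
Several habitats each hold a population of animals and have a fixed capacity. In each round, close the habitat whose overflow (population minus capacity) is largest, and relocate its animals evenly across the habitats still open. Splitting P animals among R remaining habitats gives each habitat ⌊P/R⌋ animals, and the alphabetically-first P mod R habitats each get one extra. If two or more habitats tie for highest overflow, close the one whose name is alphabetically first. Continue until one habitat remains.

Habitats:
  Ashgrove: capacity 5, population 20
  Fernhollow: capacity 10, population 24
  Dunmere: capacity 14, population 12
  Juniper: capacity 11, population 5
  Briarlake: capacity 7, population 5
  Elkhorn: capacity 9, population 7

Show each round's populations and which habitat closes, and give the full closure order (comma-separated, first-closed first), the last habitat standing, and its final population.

Round 1: Ashgrove=20 Briarlake=5 Dunmere=12 Elkhorn=7 Fernhollow=24 Juniper=5 → close Ashgrove (overflow 15)
  20÷5 = 4 each, +1 to first 0
Round 2: Briarlake=9 Dunmere=16 Elkhorn=11 Fernhollow=28 Juniper=9 → close Fernhollow (overflow 18)
  28÷4 = 7 each, +1 to first 0
Round 3: Briarlake=16 Dunmere=23 Elkhorn=18 Juniper=16 → close Briarlake (overflow 9)
  16÷3 = 5 each, +1 to first 1
Round 4: Dunmere=29 Elkhorn=23 Juniper=21 → close Dunmere (overflow 15)
  29÷2 = 14 each, +1 to first 1
Round 5: Elkhorn=38 Juniper=35 → close Elkhorn (overflow 29)
  38÷1 = 38 each, +1 to first 0

Closure order: Ashgrove, Fernhollow, Briarlake, Dunmere, Elkhorn
Last habitat: Juniper with 73 animals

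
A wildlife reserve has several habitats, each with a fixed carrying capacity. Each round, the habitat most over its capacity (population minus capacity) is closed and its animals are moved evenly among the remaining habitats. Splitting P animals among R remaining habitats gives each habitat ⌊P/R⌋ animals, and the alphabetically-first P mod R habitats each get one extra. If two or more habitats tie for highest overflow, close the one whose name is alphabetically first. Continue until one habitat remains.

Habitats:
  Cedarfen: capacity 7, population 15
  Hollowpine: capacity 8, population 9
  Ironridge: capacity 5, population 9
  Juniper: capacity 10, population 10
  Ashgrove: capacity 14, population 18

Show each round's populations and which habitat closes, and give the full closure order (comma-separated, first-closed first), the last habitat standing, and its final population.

Closure order: Cedarfen, Ashgrove, Ironridge, Hollowpine
Last habitat: Juniper with 61 animals

Round 1: Ashgrove=18 Cedarfen=15 Hollowpine=9 Ironridge=9 Juniper=10 → close Cedarfen (overflow 8)
  15÷4 = 3 each, +1 to first 3
Round 2: Ashgrove=22 Hollowpine=13 Ironridge=13 Juniper=13 → close Ashgrove (overflow 8)
  22÷3 = 7 each, +1 to first 1
Round 3: Hollowpine=21 Ironridge=20 Juniper=20 → close Ironridge (overflow 15)
  20÷2 = 10 each, +1 to first 0
Round 4: Hollowpine=31 Juniper=30 → close Hollowpine (overflow 23)
  31÷1 = 31 each, +1 to first 0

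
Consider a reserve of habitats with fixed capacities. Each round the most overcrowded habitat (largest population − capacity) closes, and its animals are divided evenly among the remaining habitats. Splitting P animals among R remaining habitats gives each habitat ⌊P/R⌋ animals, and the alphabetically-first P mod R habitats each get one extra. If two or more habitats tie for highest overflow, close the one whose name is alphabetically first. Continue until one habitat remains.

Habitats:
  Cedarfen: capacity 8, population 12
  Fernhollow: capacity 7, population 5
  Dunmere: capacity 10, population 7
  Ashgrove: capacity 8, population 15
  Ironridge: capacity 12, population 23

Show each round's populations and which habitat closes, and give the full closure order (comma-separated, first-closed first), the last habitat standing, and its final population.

Round 1: Ashgrove=15 Cedarfen=12 Dunmere=7 Fernhollow=5 Ironridge=23 → close Ironridge (overflow 11)
  23÷4 = 5 each, +1 to first 3
Round 2: Ashgrove=21 Cedarfen=18 Dunmere=13 Fernhollow=10 → close Ashgrove (overflow 13)
  21÷3 = 7 each, +1 to first 0
Round 3: Cedarfen=25 Dunmere=20 Fernhollow=17 → close Cedarfen (overflow 17)
  25÷2 = 12 each, +1 to first 1
Round 4: Dunmere=33 Fernhollow=29 → close Dunmere (overflow 23)
  33÷1 = 33 each, +1 to first 0

Closure order: Ironridge, Ashgrove, Cedarfen, Dunmere
Last habitat: Fernhollow with 62 animals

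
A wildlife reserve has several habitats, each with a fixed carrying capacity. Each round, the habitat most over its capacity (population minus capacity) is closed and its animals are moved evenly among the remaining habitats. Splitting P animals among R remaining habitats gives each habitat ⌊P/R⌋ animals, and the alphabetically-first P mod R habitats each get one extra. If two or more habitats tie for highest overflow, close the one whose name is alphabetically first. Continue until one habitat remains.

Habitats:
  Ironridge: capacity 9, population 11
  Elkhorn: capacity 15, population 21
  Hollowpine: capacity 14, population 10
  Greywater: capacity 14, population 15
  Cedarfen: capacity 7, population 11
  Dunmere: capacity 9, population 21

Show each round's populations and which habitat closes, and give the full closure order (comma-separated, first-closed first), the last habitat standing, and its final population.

Closure order: Dunmere, Elkhorn, Cedarfen, Greywater, Ironridge
Last habitat: Hollowpine with 89 animals

Round 1: Cedarfen=11 Dunmere=21 Elkhorn=21 Greywater=15 Hollowpine=10 Ironridge=11 → close Dunmere (overflow 12)
  21÷5 = 4 each, +1 to first 1
Round 2: Cedarfen=16 Elkhorn=25 Greywater=19 Hollowpine=14 Ironridge=15 → close Elkhorn (overflow 10)
  25÷4 = 6 each, +1 to first 1
Round 3: Cedarfen=23 Greywater=25 Hollowpine=20 Ironridge=21 → close Cedarfen (overflow 16)
  23÷3 = 7 each, +1 to first 2
Round 4: Greywater=33 Hollowpine=28 Ironridge=28 → close Greywater (overflow 19)
  33÷2 = 16 each, +1 to first 1
Round 5: Hollowpine=45 Ironridge=44 → close Ironridge (overflow 35)
  44÷1 = 44 each, +1 to first 0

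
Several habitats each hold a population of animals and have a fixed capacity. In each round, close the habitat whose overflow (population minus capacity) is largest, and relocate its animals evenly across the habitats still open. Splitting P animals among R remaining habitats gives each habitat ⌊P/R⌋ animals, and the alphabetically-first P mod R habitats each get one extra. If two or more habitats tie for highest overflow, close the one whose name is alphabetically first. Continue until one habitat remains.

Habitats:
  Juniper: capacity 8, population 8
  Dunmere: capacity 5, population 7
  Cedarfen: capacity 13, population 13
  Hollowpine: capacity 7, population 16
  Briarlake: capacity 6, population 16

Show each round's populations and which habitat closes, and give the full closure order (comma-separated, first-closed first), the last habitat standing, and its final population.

Closure order: Briarlake, Hollowpine, Dunmere, Cedarfen
Last habitat: Juniper with 60 animals

Round 1: Briarlake=16 Cedarfen=13 Dunmere=7 Hollowpine=16 Juniper=8 → close Briarlake (overflow 10)
  16÷4 = 4 each, +1 to first 0
Round 2: Cedarfen=17 Dunmere=11 Hollowpine=20 Juniper=12 → close Hollowpine (overflow 13)
  20÷3 = 6 each, +1 to first 2
Round 3: Cedarfen=24 Dunmere=18 Juniper=18 → close Dunmere (overflow 13)
  18÷2 = 9 each, +1 to first 0
Round 4: Cedarfen=33 Juniper=27 → close Cedarfen (overflow 20)
  33÷1 = 33 each, +1 to first 0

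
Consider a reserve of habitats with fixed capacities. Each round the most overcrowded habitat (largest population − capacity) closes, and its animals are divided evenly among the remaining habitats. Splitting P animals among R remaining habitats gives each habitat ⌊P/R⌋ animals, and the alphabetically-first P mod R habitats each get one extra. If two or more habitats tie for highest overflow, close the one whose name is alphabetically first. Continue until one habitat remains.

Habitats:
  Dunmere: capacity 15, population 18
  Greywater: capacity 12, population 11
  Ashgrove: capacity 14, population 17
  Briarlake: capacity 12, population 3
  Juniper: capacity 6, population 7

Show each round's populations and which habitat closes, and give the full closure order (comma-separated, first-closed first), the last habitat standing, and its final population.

Round 1: Ashgrove=17 Briarlake=3 Dunmere=18 Greywater=11 Juniper=7 → close Ashgrove (overflow 3)
  17÷4 = 4 each, +1 to first 1
Round 2: Briarlake=8 Dunmere=22 Greywater=15 Juniper=11 → close Dunmere (overflow 7)
  22÷3 = 7 each, +1 to first 1
Round 3: Briarlake=16 Greywater=22 Juniper=18 → close Juniper (overflow 12)
  18÷2 = 9 each, +1 to first 0
Round 4: Briarlake=25 Greywater=31 → close Greywater (overflow 19)
  31÷1 = 31 each, +1 to first 0

Closure order: Ashgrove, Dunmere, Juniper, Greywater
Last habitat: Briarlake with 56 animals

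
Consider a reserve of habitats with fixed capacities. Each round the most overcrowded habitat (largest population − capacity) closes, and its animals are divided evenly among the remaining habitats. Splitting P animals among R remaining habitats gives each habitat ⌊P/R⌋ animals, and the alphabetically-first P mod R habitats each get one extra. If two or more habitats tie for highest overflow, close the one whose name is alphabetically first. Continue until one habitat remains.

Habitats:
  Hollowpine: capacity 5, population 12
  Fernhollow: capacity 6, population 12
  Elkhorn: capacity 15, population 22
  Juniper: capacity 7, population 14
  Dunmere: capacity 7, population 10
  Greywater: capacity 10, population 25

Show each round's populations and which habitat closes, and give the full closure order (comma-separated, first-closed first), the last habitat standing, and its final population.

Closure order: Greywater, Elkhorn, Hollowpine, Fernhollow, Juniper
Last habitat: Dunmere with 95 animals

Round 1: Dunmere=10 Elkhorn=22 Fernhollow=12 Greywater=25 Hollowpine=12 Juniper=14 → close Greywater (overflow 15)
  25÷5 = 5 each, +1 to first 0
Round 2: Dunmere=15 Elkhorn=27 Fernhollow=17 Hollowpine=17 Juniper=19 → close Elkhorn (overflow 12)
  27÷4 = 6 each, +1 to first 3
Round 3: Dunmere=22 Fernhollow=24 Hollowpine=24 Juniper=25 → close Hollowpine (overflow 19)
  24÷3 = 8 each, +1 to first 0
Round 4: Dunmere=30 Fernhollow=32 Juniper=33 → close Fernhollow (overflow 26)
  32÷2 = 16 each, +1 to first 0
Round 5: Dunmere=46 Juniper=49 → close Juniper (overflow 42)
  49÷1 = 49 each, +1 to first 0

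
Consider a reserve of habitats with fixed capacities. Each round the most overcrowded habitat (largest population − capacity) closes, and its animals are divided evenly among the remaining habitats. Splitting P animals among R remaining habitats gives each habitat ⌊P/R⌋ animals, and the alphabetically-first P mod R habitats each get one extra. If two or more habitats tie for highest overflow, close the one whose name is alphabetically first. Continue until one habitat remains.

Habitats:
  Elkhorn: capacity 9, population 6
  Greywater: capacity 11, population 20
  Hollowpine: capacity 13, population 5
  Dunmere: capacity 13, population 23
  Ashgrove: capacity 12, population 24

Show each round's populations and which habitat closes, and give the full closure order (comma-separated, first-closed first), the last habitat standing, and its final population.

Round 1: Ashgrove=24 Dunmere=23 Elkhorn=6 Greywater=20 Hollowpine=5 → close Ashgrove (overflow 12)
  24÷4 = 6 each, +1 to first 0
Round 2: Dunmere=29 Elkhorn=12 Greywater=26 Hollowpine=11 → close Dunmere (overflow 16)
  29÷3 = 9 each, +1 to first 2
Round 3: Elkhorn=22 Greywater=36 Hollowpine=20 → close Greywater (overflow 25)
  36÷2 = 18 each, +1 to first 0
Round 4: Elkhorn=40 Hollowpine=38 → close Elkhorn (overflow 31)
  40÷1 = 40 each, +1 to first 0

Closure order: Ashgrove, Dunmere, Greywater, Elkhorn
Last habitat: Hollowpine with 78 animals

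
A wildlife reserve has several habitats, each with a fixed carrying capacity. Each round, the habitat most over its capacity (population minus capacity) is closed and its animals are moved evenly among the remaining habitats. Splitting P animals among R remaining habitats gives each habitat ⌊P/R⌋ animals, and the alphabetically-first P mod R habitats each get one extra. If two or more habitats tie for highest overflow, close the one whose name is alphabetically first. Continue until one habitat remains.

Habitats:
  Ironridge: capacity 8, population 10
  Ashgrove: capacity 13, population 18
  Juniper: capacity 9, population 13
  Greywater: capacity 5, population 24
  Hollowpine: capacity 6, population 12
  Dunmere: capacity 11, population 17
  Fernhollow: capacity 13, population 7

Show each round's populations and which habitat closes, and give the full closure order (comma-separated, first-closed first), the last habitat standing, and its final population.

Closure order: Greywater, Dunmere, Ashgrove, Hollowpine, Juniper, Ironridge
Last habitat: Fernhollow with 101 animals

Round 1: Ashgrove=18 Dunmere=17 Fernhollow=7 Greywater=24 Hollowpine=12 Ironridge=10 Juniper=13 → close Greywater (overflow 19)
  24÷6 = 4 each, +1 to first 0
Round 2: Ashgrove=22 Dunmere=21 Fernhollow=11 Hollowpine=16 Ironridge=14 Juniper=17 → close Dunmere (overflow 10)
  21÷5 = 4 each, +1 to first 1
Round 3: Ashgrove=27 Fernhollow=15 Hollowpine=20 Ironridge=18 Juniper=21 → close Ashgrove (overflow 14)
  27÷4 = 6 each, +1 to first 3
Round 4: Fernhollow=22 Hollowpine=27 Ironridge=25 Juniper=27 → close Hollowpine (overflow 21)
  27÷3 = 9 each, +1 to first 0
Round 5: Fernhollow=31 Ironridge=34 Juniper=36 → close Juniper (overflow 27)
  36÷2 = 18 each, +1 to first 0
Round 6: Fernhollow=49 Ironridge=52 → close Ironridge (overflow 44)
  52÷1 = 52 each, +1 to first 0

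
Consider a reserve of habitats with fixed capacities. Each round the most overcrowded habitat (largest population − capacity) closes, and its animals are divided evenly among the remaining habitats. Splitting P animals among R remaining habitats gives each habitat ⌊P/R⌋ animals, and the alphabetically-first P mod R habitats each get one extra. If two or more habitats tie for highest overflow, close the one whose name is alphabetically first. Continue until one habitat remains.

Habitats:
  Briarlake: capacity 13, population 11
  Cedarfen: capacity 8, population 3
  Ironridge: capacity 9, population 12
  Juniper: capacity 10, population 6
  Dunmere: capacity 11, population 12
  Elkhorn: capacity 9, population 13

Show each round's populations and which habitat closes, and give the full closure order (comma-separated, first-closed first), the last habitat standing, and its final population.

Round 1: Briarlake=11 Cedarfen=3 Dunmere=12 Elkhorn=13 Ironridge=12 Juniper=6 → close Elkhorn (overflow 4)
  13÷5 = 2 each, +1 to first 3
Round 2: Briarlake=14 Cedarfen=6 Dunmere=15 Ironridge=14 Juniper=8 → close Ironridge (overflow 5)
  14÷4 = 3 each, +1 to first 2
Round 3: Briarlake=18 Cedarfen=10 Dunmere=18 Juniper=11 → close Dunmere (overflow 7)
  18÷3 = 6 each, +1 to first 0
Round 4: Briarlake=24 Cedarfen=16 Juniper=17 → close Briarlake (overflow 11)
  24÷2 = 12 each, +1 to first 0
Round 5: Cedarfen=28 Juniper=29 → close Cedarfen (overflow 20)
  28÷1 = 28 each, +1 to first 0

Closure order: Elkhorn, Ironridge, Dunmere, Briarlake, Cedarfen
Last habitat: Juniper with 57 animals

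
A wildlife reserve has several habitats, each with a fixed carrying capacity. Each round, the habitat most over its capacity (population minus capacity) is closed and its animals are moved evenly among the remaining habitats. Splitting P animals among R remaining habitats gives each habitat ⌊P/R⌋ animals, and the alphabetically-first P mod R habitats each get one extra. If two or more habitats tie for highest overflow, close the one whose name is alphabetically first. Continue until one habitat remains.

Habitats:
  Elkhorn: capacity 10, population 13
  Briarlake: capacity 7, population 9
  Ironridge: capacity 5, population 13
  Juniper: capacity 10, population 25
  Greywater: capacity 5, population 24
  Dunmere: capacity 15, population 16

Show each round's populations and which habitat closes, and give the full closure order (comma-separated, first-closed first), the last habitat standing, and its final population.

Round 1: Briarlake=9 Dunmere=16 Elkhorn=13 Greywater=24 Ironridge=13 Juniper=25 → close Greywater (overflow 19)
  24÷5 = 4 each, +1 to first 4
Round 2: Briarlake=14 Dunmere=21 Elkhorn=18 Ironridge=18 Juniper=29 → close Juniper (overflow 19)
  29÷4 = 7 each, +1 to first 1
Round 3: Briarlake=22 Dunmere=28 Elkhorn=25 Ironridge=25 → close Ironridge (overflow 20)
  25÷3 = 8 each, +1 to first 1
Round 4: Briarlake=31 Dunmere=36 Elkhorn=33 → close Briarlake (overflow 24)
  31÷2 = 15 each, +1 to first 1
Round 5: Dunmere=52 Elkhorn=48 → close Elkhorn (overflow 38)
  48÷1 = 48 each, +1 to first 0

Closure order: Greywater, Juniper, Ironridge, Briarlake, Elkhorn
Last habitat: Dunmere with 100 animals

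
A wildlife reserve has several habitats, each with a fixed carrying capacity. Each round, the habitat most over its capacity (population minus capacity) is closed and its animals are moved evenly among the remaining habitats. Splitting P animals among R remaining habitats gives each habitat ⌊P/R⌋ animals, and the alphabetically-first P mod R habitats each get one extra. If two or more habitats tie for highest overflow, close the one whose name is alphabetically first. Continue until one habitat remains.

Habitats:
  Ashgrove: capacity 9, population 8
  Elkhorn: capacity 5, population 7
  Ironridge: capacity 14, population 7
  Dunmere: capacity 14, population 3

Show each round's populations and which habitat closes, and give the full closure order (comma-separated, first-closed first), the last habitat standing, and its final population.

Closure order: Elkhorn, Ashgrove, Ironridge
Last habitat: Dunmere with 25 animals

Round 1: Ashgrove=8 Dunmere=3 Elkhorn=7 Ironridge=7 → close Elkhorn (overflow 2)
  7÷3 = 2 each, +1 to first 1
Round 2: Ashgrove=11 Dunmere=5 Ironridge=9 → close Ashgrove (overflow 2)
  11÷2 = 5 each, +1 to first 1
Round 3: Dunmere=11 Ironridge=14 → close Ironridge (overflow 0)
  14÷1 = 14 each, +1 to first 0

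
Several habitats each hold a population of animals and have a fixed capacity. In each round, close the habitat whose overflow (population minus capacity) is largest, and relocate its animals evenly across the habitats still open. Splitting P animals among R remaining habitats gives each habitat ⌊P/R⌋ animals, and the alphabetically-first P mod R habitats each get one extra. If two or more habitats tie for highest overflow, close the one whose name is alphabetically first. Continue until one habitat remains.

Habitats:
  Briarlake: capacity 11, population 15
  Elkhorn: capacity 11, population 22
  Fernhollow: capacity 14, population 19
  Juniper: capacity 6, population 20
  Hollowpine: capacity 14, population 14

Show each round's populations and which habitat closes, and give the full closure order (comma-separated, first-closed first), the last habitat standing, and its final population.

Round 1: Briarlake=15 Elkhorn=22 Fernhollow=19 Hollowpine=14 Juniper=20 → close Juniper (overflow 14)
  20÷4 = 5 each, +1 to first 0
Round 2: Briarlake=20 Elkhorn=27 Fernhollow=24 Hollowpine=19 → close Elkhorn (overflow 16)
  27÷3 = 9 each, +1 to first 0
Round 3: Briarlake=29 Fernhollow=33 Hollowpine=28 → close Fernhollow (overflow 19)
  33÷2 = 16 each, +1 to first 1
Round 4: Briarlake=46 Hollowpine=44 → close Briarlake (overflow 35)
  46÷1 = 46 each, +1 to first 0

Closure order: Juniper, Elkhorn, Fernhollow, Briarlake
Last habitat: Hollowpine with 90 animals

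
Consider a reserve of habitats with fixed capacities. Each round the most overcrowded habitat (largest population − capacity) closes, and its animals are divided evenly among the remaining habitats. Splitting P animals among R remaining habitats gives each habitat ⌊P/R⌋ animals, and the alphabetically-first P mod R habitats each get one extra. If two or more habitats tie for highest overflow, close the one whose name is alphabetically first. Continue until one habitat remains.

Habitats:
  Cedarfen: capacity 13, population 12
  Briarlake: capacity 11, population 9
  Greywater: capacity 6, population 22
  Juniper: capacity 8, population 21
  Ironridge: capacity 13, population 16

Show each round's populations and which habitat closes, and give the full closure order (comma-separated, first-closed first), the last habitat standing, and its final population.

Closure order: Greywater, Juniper, Ironridge, Briarlake
Last habitat: Cedarfen with 80 animals

Round 1: Briarlake=9 Cedarfen=12 Greywater=22 Ironridge=16 Juniper=21 → close Greywater (overflow 16)
  22÷4 = 5 each, +1 to first 2
Round 2: Briarlake=15 Cedarfen=18 Ironridge=21 Juniper=26 → close Juniper (overflow 18)
  26÷3 = 8 each, +1 to first 2
Round 3: Briarlake=24 Cedarfen=27 Ironridge=29 → close Ironridge (overflow 16)
  29÷2 = 14 each, +1 to first 1
Round 4: Briarlake=39 Cedarfen=41 → close Briarlake (overflow 28)
  39÷1 = 39 each, +1 to first 0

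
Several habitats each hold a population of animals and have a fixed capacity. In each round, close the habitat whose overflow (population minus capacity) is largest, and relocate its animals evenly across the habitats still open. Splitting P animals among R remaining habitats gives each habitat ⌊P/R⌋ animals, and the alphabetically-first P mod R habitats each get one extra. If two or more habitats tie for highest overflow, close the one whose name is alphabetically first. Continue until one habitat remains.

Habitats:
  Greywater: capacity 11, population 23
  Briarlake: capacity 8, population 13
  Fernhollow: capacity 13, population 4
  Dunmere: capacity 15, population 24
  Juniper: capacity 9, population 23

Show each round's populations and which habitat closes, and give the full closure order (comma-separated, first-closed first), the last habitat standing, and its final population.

Closure order: Juniper, Greywater, Dunmere, Briarlake
Last habitat: Fernhollow with 87 animals

Round 1: Briarlake=13 Dunmere=24 Fernhollow=4 Greywater=23 Juniper=23 → close Juniper (overflow 14)
  23÷4 = 5 each, +1 to first 3
Round 2: Briarlake=19 Dunmere=30 Fernhollow=10 Greywater=28 → close Greywater (overflow 17)
  28÷3 = 9 each, +1 to first 1
Round 3: Briarlake=29 Dunmere=39 Fernhollow=19 → close Dunmere (overflow 24)
  39÷2 = 19 each, +1 to first 1
Round 4: Briarlake=49 Fernhollow=38 → close Briarlake (overflow 41)
  49÷1 = 49 each, +1 to first 0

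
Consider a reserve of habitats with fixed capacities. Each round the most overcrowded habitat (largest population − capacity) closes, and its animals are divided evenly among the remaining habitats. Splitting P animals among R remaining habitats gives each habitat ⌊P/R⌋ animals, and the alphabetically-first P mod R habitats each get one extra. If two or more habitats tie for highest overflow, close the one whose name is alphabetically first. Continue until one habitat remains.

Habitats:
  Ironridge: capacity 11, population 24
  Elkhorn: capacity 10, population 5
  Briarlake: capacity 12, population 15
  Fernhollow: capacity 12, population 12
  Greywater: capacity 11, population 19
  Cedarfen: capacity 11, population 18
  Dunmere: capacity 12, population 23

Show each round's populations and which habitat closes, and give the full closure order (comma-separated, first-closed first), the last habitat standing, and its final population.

Closure order: Ironridge, Dunmere, Cedarfen, Greywater, Briarlake, Fernhollow
Last habitat: Elkhorn with 116 animals

Round 1: Briarlake=15 Cedarfen=18 Dunmere=23 Elkhorn=5 Fernhollow=12 Greywater=19 Ironridge=24 → close Ironridge (overflow 13)
  24÷6 = 4 each, +1 to first 0
Round 2: Briarlake=19 Cedarfen=22 Dunmere=27 Elkhorn=9 Fernhollow=16 Greywater=23 → close Dunmere (overflow 15)
  27÷5 = 5 each, +1 to first 2
Round 3: Briarlake=25 Cedarfen=28 Elkhorn=14 Fernhollow=21 Greywater=28 → close Cedarfen (overflow 17)
  28÷4 = 7 each, +1 to first 0
Round 4: Briarlake=32 Elkhorn=21 Fernhollow=28 Greywater=35 → close Greywater (overflow 24)
  35÷3 = 11 each, +1 to first 2
Round 5: Briarlake=44 Elkhorn=33 Fernhollow=39 → close Briarlake (overflow 32)
  44÷2 = 22 each, +1 to first 0
Round 6: Elkhorn=55 Fernhollow=61 → close Fernhollow (overflow 49)
  61÷1 = 61 each, +1 to first 0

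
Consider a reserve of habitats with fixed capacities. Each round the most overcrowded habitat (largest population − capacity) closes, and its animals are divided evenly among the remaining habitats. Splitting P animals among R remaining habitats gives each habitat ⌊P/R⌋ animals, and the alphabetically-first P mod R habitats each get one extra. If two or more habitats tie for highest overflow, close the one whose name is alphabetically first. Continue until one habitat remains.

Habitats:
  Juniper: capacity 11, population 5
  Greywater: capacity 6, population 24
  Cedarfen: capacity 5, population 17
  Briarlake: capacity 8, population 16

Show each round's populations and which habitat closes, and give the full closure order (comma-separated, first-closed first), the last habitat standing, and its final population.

Closure order: Greywater, Cedarfen, Briarlake
Last habitat: Juniper with 62 animals

Round 1: Briarlake=16 Cedarfen=17 Greywater=24 Juniper=5 → close Greywater (overflow 18)
  24÷3 = 8 each, +1 to first 0
Round 2: Briarlake=24 Cedarfen=25 Juniper=13 → close Cedarfen (overflow 20)
  25÷2 = 12 each, +1 to first 1
Round 3: Briarlake=37 Juniper=25 → close Briarlake (overflow 29)
  37÷1 = 37 each, +1 to first 0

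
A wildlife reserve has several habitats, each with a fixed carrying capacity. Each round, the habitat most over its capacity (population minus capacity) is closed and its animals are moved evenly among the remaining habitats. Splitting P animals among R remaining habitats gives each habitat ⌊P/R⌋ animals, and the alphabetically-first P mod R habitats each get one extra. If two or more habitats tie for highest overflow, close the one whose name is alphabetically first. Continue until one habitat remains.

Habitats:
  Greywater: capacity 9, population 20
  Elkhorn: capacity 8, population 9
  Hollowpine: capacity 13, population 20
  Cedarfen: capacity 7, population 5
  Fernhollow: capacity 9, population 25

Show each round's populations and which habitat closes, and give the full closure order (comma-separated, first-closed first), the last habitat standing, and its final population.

Closure order: Fernhollow, Greywater, Hollowpine, Elkhorn
Last habitat: Cedarfen with 79 animals

Round 1: Cedarfen=5 Elkhorn=9 Fernhollow=25 Greywater=20 Hollowpine=20 → close Fernhollow (overflow 16)
  25÷4 = 6 each, +1 to first 1
Round 2: Cedarfen=12 Elkhorn=15 Greywater=26 Hollowpine=26 → close Greywater (overflow 17)
  26÷3 = 8 each, +1 to first 2
Round 3: Cedarfen=21 Elkhorn=24 Hollowpine=34 → close Hollowpine (overflow 21)
  34÷2 = 17 each, +1 to first 0
Round 4: Cedarfen=38 Elkhorn=41 → close Elkhorn (overflow 33)
  41÷1 = 41 each, +1 to first 0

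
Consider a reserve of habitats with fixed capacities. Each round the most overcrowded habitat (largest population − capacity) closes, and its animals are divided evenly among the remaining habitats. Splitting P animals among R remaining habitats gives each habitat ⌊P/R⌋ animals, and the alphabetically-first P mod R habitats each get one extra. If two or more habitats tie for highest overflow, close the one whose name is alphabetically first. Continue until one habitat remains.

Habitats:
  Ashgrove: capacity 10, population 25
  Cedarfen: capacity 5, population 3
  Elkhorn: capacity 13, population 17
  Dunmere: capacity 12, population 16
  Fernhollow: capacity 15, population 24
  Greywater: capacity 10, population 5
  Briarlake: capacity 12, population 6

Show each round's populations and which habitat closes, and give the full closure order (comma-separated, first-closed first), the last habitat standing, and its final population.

Round 1: Ashgrove=25 Briarlake=6 Cedarfen=3 Dunmere=16 Elkhorn=17 Fernhollow=24 Greywater=5 → close Ashgrove (overflow 15)
  25÷6 = 4 each, +1 to first 1
Round 2: Briarlake=11 Cedarfen=7 Dunmere=20 Elkhorn=21 Fernhollow=28 Greywater=9 → close Fernhollow (overflow 13)
  28÷5 = 5 each, +1 to first 3
Round 3: Briarlake=17 Cedarfen=13 Dunmere=26 Elkhorn=26 Greywater=14 → close Dunmere (overflow 14)
  26÷4 = 6 each, +1 to first 2
Round 4: Briarlake=24 Cedarfen=20 Elkhorn=32 Greywater=20 → close Elkhorn (overflow 19)
  32÷3 = 10 each, +1 to first 2
Round 5: Briarlake=35 Cedarfen=31 Greywater=30 → close Cedarfen (overflow 26)
  31÷2 = 15 each, +1 to first 1
Round 6: Briarlake=51 Greywater=45 → close Briarlake (overflow 39)
  51÷1 = 51 each, +1 to first 0

Closure order: Ashgrove, Fernhollow, Dunmere, Elkhorn, Cedarfen, Briarlake
Last habitat: Greywater with 96 animals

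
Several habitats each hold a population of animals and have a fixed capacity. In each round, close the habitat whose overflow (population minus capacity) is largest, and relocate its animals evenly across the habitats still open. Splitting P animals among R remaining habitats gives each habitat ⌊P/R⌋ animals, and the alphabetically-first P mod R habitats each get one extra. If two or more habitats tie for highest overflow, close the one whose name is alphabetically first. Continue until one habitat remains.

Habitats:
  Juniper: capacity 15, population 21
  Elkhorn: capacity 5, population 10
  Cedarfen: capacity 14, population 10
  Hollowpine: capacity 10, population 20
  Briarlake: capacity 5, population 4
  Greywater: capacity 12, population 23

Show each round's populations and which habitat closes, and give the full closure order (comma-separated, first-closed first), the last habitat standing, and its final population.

Closure order: Greywater, Hollowpine, Elkhorn, Juniper, Briarlake
Last habitat: Cedarfen with 88 animals

Round 1: Briarlake=4 Cedarfen=10 Elkhorn=10 Greywater=23 Hollowpine=20 Juniper=21 → close Greywater (overflow 11)
  23÷5 = 4 each, +1 to first 3
Round 2: Briarlake=9 Cedarfen=15 Elkhorn=15 Hollowpine=24 Juniper=25 → close Hollowpine (overflow 14)
  24÷4 = 6 each, +1 to first 0
Round 3: Briarlake=15 Cedarfen=21 Elkhorn=21 Juniper=31 → close Elkhorn (overflow 16)
  21÷3 = 7 each, +1 to first 0
Round 4: Briarlake=22 Cedarfen=28 Juniper=38 → close Juniper (overflow 23)
  38÷2 = 19 each, +1 to first 0
Round 5: Briarlake=41 Cedarfen=47 → close Briarlake (overflow 36)
  41÷1 = 41 each, +1 to first 0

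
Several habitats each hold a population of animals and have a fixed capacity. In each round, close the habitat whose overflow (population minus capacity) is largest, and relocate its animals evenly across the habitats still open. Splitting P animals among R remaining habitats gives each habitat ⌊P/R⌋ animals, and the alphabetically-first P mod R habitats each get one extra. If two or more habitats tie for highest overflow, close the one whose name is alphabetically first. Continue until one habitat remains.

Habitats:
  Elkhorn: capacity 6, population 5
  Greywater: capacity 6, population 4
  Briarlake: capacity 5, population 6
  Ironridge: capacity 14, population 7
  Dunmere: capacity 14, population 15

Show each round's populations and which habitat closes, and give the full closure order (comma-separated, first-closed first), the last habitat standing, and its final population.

Closure order: Briarlake, Dunmere, Elkhorn, Greywater
Last habitat: Ironridge with 37 animals

Round 1: Briarlake=6 Dunmere=15 Elkhorn=5 Greywater=4 Ironridge=7 → close Briarlake (overflow 1)
  6÷4 = 1 each, +1 to first 2
Round 2: Dunmere=17 Elkhorn=7 Greywater=5 Ironridge=8 → close Dunmere (overflow 3)
  17÷3 = 5 each, +1 to first 2
Round 3: Elkhorn=13 Greywater=11 Ironridge=13 → close Elkhorn (overflow 7)
  13÷2 = 6 each, +1 to first 1
Round 4: Greywater=18 Ironridge=19 → close Greywater (overflow 12)
  18÷1 = 18 each, +1 to first 0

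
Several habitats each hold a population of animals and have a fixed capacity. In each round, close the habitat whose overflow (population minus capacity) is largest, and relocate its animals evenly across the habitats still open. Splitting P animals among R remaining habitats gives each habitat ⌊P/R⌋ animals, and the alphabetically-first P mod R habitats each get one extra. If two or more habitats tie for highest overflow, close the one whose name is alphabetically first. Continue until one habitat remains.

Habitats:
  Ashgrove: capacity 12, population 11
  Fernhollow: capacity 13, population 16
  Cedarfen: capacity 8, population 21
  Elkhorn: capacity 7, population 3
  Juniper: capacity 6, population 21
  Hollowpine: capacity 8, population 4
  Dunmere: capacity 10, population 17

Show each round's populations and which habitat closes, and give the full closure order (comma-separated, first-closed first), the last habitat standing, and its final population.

Round 1: Ashgrove=11 Cedarfen=21 Dunmere=17 Elkhorn=3 Fernhollow=16 Hollowpine=4 Juniper=21 → close Juniper (overflow 15)
  21÷6 = 3 each, +1 to first 3
Round 2: Ashgrove=15 Cedarfen=25 Dunmere=21 Elkhorn=6 Fernhollow=19 Hollowpine=7 → close Cedarfen (overflow 17)
  25÷5 = 5 each, +1 to first 0
Round 3: Ashgrove=20 Dunmere=26 Elkhorn=11 Fernhollow=24 Hollowpine=12 → close Dunmere (overflow 16)
  26÷4 = 6 each, +1 to first 2
Round 4: Ashgrove=27 Elkhorn=18 Fernhollow=30 Hollowpine=18 → close Fernhollow (overflow 17)
  30÷3 = 10 each, +1 to first 0
Round 5: Ashgrove=37 Elkhorn=28 Hollowpine=28 → close Ashgrove (overflow 25)
  37÷2 = 18 each, +1 to first 1
Round 6: Elkhorn=47 Hollowpine=46 → close Elkhorn (overflow 40)
  47÷1 = 47 each, +1 to first 0

Closure order: Juniper, Cedarfen, Dunmere, Fernhollow, Ashgrove, Elkhorn
Last habitat: Hollowpine with 93 animals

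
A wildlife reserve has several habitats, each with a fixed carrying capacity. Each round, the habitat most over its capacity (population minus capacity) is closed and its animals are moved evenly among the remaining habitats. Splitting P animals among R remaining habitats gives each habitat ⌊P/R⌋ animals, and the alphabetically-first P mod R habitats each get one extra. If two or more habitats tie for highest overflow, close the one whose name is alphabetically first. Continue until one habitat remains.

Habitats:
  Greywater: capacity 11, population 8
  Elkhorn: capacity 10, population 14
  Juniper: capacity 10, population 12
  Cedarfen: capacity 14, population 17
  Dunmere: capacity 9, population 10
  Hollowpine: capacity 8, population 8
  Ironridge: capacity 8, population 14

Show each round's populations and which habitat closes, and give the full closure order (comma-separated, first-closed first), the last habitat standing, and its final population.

Round 1: Cedarfen=17 Dunmere=10 Elkhorn=14 Greywater=8 Hollowpine=8 Ironridge=14 Juniper=12 → close Ironridge (overflow 6)
  14÷6 = 2 each, +1 to first 2
Round 2: Cedarfen=20 Dunmere=13 Elkhorn=16 Greywater=10 Hollowpine=10 Juniper=14 → close Cedarfen (overflow 6)
  20÷5 = 4 each, +1 to first 0
Round 3: Dunmere=17 Elkhorn=20 Greywater=14 Hollowpine=14 Juniper=18 → close Elkhorn (overflow 10)
  20÷4 = 5 each, +1 to first 0
Round 4: Dunmere=22 Greywater=19 Hollowpine=19 Juniper=23 → close Dunmere (overflow 13)
  22÷3 = 7 each, +1 to first 1
Round 5: Greywater=27 Hollowpine=26 Juniper=30 → close Juniper (overflow 20)
  30÷2 = 15 each, +1 to first 0
Round 6: Greywater=42 Hollowpine=41 → close Hollowpine (overflow 33)
  41÷1 = 41 each, +1 to first 0

Closure order: Ironridge, Cedarfen, Elkhorn, Dunmere, Juniper, Hollowpine
Last habitat: Greywater with 83 animals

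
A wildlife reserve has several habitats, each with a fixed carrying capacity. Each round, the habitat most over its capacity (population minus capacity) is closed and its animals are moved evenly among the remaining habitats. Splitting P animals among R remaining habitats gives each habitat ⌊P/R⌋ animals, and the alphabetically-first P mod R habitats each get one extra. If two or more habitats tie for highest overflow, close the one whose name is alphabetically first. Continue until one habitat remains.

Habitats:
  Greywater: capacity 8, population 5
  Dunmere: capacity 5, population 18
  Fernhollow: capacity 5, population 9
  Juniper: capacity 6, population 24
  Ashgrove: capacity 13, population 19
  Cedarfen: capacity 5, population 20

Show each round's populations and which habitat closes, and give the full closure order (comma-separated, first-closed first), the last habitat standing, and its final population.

Round 1: Ashgrove=19 Cedarfen=20 Dunmere=18 Fernhollow=9 Greywater=5 Juniper=24 → close Juniper (overflow 18)
  24÷5 = 4 each, +1 to first 4
Round 2: Ashgrove=24 Cedarfen=25 Dunmere=23 Fernhollow=14 Greywater=9 → close Cedarfen (overflow 20)
  25÷4 = 6 each, +1 to first 1
Round 3: Ashgrove=31 Dunmere=29 Fernhollow=20 Greywater=15 → close Dunmere (overflow 24)
  29÷3 = 9 each, +1 to first 2
Round 4: Ashgrove=41 Fernhollow=30 Greywater=24 → close Ashgrove (overflow 28)
  41÷2 = 20 each, +1 to first 1
Round 5: Fernhollow=51 Greywater=44 → close Fernhollow (overflow 46)
  51÷1 = 51 each, +1 to first 0

Closure order: Juniper, Cedarfen, Dunmere, Ashgrove, Fernhollow
Last habitat: Greywater with 95 animals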